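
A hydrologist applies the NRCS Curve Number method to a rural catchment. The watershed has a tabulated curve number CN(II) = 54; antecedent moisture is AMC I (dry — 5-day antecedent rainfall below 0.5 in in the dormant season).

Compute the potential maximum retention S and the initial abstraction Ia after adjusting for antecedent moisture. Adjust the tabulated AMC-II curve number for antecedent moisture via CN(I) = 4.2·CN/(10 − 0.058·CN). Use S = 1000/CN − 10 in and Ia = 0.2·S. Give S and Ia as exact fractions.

S = 11500/567 in ≈ 20.282 in; Ia = 2300/567 in ≈ 4.056 in

Adjust CN=54 to AMC I: 4.2·54/(10 − 0.058·54) → (1134/5) ÷ (1717/250) = 56700/1717 ≈ 33.023
S = 1000/(56700/1717) − 10 = 11500/567 in ≈ 20.282 in
Initial abstraction Ia = S/5 = (11500/567)/5 = 2300/567 ≈ 4.056 in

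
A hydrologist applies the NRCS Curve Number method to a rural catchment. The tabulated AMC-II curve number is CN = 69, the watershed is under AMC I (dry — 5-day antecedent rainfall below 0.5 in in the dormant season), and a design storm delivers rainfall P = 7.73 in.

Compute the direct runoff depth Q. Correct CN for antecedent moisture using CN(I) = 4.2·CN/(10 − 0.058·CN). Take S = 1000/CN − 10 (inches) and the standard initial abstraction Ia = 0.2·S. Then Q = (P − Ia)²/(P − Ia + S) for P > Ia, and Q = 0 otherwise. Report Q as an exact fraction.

Q = 656224745929/341975157300 in ≈ 1.919 in

CN(I) from CN(II)=69: (4.2·69)/(10 − 0.058·69) = 144900/2999 ≈ 48.316
Max retention: S = 1000/(144900/2999) − 10 = 15500/1449 in (≈ 10.697 in)
Ia = 0.2S: 0.2·10.697 = 2.139 in (exactly 3100/1449)
P − Ia = 7.730 − 2.139 = 810077/144900 ≈ 5.591 in (> 0, runoff occurs)
Q: (810077/144900)² ÷ (2360077/144900) = 656224745929/341975157300 in (≈ 1.919 in)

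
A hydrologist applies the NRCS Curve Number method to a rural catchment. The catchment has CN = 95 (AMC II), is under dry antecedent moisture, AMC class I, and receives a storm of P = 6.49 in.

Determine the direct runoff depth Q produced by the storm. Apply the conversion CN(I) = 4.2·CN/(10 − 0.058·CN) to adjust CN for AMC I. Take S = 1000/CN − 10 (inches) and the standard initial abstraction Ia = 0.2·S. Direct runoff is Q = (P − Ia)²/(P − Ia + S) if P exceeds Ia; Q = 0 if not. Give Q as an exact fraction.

Adjust CN=95 to AMC I: 4.2·95/(10 − 0.058·95) → 399 ÷ (449/100) = 39900/449 ≈ 88.864
Max retention: S = 1000/(39900/449) − 10 = 500/399 in (≈ 1.253 in)
Ia = 0.2·(500/399) = 100/399 in ≈ 0.251 in
Since P=6.490 > Ia=0.251: effective rainfall P−Ia = 248951/39900 in
Runoff Q = (P−Ia)²/(P−Ia+S) = (6.239)²/(6.239+1.253) = 61976600401/11928144900 ≈ 5.196 in

Q = 61976600401/11928144900 in ≈ 5.196 in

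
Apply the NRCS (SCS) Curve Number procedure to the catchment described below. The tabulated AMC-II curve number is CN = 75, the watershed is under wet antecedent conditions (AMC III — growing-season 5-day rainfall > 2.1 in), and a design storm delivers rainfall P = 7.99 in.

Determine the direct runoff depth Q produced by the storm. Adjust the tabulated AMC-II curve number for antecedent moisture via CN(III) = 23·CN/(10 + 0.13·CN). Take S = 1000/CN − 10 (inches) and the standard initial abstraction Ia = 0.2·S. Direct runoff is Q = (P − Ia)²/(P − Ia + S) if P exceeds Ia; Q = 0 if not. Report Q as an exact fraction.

Adjust CN=75 to AMC III: 23·75/(10 + 0.13·75) → 1725 ÷ (79/4) = 6900/79 ≈ 87.342
S = 1000/(6900/79) − 10 = 100/69 in ≈ 1.449 in
Ia = 0.2·(100/69) = 20/69 in ≈ 0.290 in
P − Ia = 7.990 − 0.290 = 53131/6900 ≈ 7.700 in (> 0, runoff occurs)
Q: (53131/6900)² ÷ (63131/6900) = 2822903161/435603900 in (≈ 6.480 in)

Q = 2822903161/435603900 in ≈ 6.480 in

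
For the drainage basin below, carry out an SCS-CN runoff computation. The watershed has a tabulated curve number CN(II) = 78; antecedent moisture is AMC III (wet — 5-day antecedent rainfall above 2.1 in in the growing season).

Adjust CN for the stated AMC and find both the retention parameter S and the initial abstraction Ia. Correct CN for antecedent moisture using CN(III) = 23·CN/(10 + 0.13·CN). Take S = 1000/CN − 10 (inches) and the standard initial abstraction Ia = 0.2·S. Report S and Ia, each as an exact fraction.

S = 1100/897 in ≈ 1.226 in; Ia = 220/897 in ≈ 0.245 in

Wet (AMC III): CN(III) = 23·78/(10 + 0.13·78) = 1794/(1007/50) = 89700/1007 ≈ 89.076
S = 1000/(89700/1007) − 10 = 1100/897 in ≈ 1.226 in
Ia = 0.2·(1100/897) = 220/897 in ≈ 0.245 in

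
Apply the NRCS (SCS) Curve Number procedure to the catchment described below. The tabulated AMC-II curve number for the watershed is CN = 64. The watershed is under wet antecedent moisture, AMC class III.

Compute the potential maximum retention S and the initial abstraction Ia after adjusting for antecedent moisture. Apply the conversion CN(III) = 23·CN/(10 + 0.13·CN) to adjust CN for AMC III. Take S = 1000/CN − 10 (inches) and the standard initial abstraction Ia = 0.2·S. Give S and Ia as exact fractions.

S = 225/92 in ≈ 2.446 in; Ia = 45/92 in ≈ 0.489 in

Wet (AMC III): CN(III) = 23·64/(10 + 0.13·64) = 1472/(458/25) = 18400/229 ≈ 80.349
S = 1000/(18400/229) − 10 = 225/92 in ≈ 2.446 in
Initial abstraction Ia = S/5 = (225/92)/5 = 45/92 ≈ 0.489 in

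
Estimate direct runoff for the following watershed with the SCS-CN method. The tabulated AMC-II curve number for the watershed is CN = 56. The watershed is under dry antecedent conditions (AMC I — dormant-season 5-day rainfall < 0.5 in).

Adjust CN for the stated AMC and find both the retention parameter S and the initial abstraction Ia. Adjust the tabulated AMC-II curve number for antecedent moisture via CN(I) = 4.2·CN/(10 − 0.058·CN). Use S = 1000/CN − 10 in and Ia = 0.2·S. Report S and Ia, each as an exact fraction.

S = 2750/147 in ≈ 18.707 in; Ia = 550/147 in ≈ 3.741 in

Adjust CN=56 to AMC I: 4.2·56/(10 − 0.058·56) → (1176/5) ÷ (844/125) = 7350/211 ≈ 34.834
Retention S: 1000/CN − 10 with CN=34.834 → S = 2750/147 ≈ 18.707 in
Ia = 0.2·(2750/147) = 550/147 in ≈ 3.741 in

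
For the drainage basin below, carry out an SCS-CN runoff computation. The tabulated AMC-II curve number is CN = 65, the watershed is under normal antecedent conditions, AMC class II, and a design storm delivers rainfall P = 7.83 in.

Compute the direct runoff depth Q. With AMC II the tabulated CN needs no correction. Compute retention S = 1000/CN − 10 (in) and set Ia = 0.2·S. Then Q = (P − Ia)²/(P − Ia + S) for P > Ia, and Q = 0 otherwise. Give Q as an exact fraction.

Average conditions: CN = 65 (no AMC adjustment).
S = 1000/65 − 10 = 70/13 in ≈ 5.385 in
Initial abstraction Ia = S/5 = (70/13)/5 = 14/13 ≈ 1.077 in
P − Ia = 7.830 − 1.077 = 8779/1300 ≈ 6.753 in (> 0, runoff occurs)
Q: (8779/1300)² ÷ (15779/1300) = 77070841/20512700 in (≈ 3.757 in)

Q = 77070841/20512700 in ≈ 3.757 in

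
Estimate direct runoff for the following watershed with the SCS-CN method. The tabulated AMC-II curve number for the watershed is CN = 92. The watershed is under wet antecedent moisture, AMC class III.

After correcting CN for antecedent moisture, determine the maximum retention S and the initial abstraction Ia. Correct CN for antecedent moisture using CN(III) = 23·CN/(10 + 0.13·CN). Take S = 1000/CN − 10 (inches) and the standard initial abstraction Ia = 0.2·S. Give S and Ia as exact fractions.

Adjust CN=92 to AMC III: 23·92/(10 + 0.13·92) → 2116 ÷ (549/25) = 52900/549 ≈ 96.357
Retention S: 1000/CN − 10 with CN=96.357 → S = 200/529 ≈ 0.378 in
Ia = 0.2·(200/529) = 40/529 in ≈ 0.076 in

S = 200/529 in ≈ 0.378 in; Ia = 40/529 in ≈ 0.076 in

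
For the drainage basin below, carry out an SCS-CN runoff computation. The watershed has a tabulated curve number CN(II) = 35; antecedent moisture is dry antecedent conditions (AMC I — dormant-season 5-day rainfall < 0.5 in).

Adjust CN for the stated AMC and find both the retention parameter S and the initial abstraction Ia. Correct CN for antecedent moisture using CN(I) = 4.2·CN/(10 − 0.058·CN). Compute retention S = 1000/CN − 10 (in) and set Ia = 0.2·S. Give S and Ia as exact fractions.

S = 6500/147 in ≈ 44.218 in; Ia = 1300/147 in ≈ 8.844 in

Adjust CN=35 to AMC I: 4.2·35/(10 − 0.058·35) → 147 ÷ (797/100) = 14700/797 ≈ 18.444
Max retention: S = 1000/(14700/797) − 10 = 6500/147 in (≈ 44.218 in)
Ia = 0.2·(6500/147) = 1300/147 in ≈ 8.844 in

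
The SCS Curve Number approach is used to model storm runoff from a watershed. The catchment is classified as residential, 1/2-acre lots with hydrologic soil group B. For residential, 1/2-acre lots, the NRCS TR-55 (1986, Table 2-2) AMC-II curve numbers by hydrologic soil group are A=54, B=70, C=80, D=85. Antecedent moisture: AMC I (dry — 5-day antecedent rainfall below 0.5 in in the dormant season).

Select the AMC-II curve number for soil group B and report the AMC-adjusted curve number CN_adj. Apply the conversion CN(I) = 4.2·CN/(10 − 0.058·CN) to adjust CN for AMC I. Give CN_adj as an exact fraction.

CN_adj = 4900/99 ≈ 49.495

NRCS table: residential, 1/2-acre lots, soil group B → CN(II) = 70
Dry (AMC I): CN(I) = 4.2·70/(10 − 0.058·70) = 294/(297/50) = 4900/99 ≈ 49.495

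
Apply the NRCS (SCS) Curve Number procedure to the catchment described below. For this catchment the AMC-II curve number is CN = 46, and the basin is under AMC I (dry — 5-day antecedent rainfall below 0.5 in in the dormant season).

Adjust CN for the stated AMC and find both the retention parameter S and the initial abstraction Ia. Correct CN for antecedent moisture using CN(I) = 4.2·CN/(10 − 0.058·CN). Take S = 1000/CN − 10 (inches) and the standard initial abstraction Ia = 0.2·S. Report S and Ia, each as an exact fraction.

S = 4500/161 in ≈ 27.950 in; Ia = 900/161 in ≈ 5.590 in

Dry (AMC I): CN(I) = 4.2·46/(10 − 0.058·46) = (966/5)/(1833/250) = 16100/611 ≈ 26.350
Max retention: S = 1000/(16100/611) − 10 = 4500/161 in (≈ 27.950 in)
Ia = 0.2·(4500/161) = 900/161 in ≈ 5.590 in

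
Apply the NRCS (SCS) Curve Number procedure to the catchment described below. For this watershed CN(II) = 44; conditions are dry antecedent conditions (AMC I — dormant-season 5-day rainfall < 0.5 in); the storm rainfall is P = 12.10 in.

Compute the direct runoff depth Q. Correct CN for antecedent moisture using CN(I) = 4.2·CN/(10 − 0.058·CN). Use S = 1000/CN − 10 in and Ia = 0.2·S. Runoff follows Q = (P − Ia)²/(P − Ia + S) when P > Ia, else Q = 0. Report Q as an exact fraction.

Q = 3972049/3957690 in ≈ 1.004 in

Adjust CN=44 to AMC I: 4.2·44/(10 − 0.058·44) → (924/5) ÷ (931/125) = 3300/133 ≈ 24.812
Max retention: S = 1000/(3300/133) − 10 = 1000/33 in (≈ 30.303 in)
Ia = 0.2S: 0.2·30.303 = 6.061 in (exactly 200/33)
P − Ia = 12.100 − 6.061 = 1993/330 ≈ 6.039 in (> 0, runoff occurs)
Q: (1993/330)² ÷ (11993/330) = 3972049/3957690 in (≈ 1.004 in)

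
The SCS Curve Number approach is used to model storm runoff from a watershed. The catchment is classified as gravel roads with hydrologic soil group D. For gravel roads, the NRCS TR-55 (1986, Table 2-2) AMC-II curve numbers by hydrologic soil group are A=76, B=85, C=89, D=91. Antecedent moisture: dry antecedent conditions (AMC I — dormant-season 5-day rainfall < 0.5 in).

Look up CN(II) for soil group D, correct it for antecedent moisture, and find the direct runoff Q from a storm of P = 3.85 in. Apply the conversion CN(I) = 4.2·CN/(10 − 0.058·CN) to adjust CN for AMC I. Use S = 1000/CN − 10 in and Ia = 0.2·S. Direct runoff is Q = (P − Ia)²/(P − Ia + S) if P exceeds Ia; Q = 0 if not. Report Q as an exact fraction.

NRCS table: gravel roads, soil group D → CN(II) = 91
Adjust CN=91 to AMC I: 4.2·91/(10 − 0.058·91) → (1911/5) ÷ (2361/500) = 63700/787 ≈ 80.940
Max retention: S = 1000/(63700/787) − 10 = 1500/637 in (≈ 2.355 in)
Ia = 0.2·(1500/637) = 300/637 in ≈ 0.471 in
Since P=3.850 > Ia=0.471: effective rainfall P−Ia = 43049/12740 in
Q = (43049/12740)²/((43049/12740) + 1500/637) = (1853216401/162307600)/(73049/12740) = 1853216401/930644260 in ≈ 1.991 in

Q = 1853216401/930644260 in ≈ 1.991 in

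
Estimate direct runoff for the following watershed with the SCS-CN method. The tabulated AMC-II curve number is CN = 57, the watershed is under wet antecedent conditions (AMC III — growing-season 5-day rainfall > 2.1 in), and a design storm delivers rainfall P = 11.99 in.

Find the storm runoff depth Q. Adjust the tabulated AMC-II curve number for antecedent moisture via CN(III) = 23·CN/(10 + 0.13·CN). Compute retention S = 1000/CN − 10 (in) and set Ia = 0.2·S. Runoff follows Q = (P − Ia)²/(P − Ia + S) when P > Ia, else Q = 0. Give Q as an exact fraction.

Q = 2207866120321/251173047900 in ≈ 8.790 in

Wet (AMC III): CN(III) = 23·57/(10 + 0.13·57) = 1311/(1741/100) = 131100/1741 ≈ 75.302
S = 1000/(131100/1741) − 10 = 4300/1311 in ≈ 3.280 in
Ia = 0.2·(4300/1311) = 860/1311 in ≈ 0.656 in
Excess rainfall: 11.990 − 0.656 = 11.334 in; P > Ia so Q > 0
Q = (1485889/131100)²/((1485889/131100) + 4300/1311) = (2207866120321/17187210000)/(1915889/131100) = 2207866120321/251173047900 in ≈ 8.790 in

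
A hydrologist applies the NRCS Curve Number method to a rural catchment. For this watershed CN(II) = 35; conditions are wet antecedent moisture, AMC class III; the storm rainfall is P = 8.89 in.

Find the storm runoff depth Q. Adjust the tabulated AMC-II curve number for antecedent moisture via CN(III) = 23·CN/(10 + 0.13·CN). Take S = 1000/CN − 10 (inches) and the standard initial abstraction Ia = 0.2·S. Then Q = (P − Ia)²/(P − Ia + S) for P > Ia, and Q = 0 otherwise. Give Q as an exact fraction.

Q = 13719202641/3978776900 in ≈ 3.448 in

CN(III) from CN(II)=35: (23·35)/(10 + 0.13·35) = 16100/291 ≈ 55.326
Retention S: 1000/CN − 10 with CN=55.326 → S = 1300/161 ≈ 8.075 in
Ia = 0.2S: 0.2·8.075 = 1.615 in (exactly 260/161)
Since P=8.890 > Ia=1.615: effective rainfall P−Ia = 117129/16100 in
Q = (117129/16100)²/((117129/16100) + 1300/161) = (13719202641/259210000)/(247129/16100) = 13719202641/3978776900 in ≈ 3.448 in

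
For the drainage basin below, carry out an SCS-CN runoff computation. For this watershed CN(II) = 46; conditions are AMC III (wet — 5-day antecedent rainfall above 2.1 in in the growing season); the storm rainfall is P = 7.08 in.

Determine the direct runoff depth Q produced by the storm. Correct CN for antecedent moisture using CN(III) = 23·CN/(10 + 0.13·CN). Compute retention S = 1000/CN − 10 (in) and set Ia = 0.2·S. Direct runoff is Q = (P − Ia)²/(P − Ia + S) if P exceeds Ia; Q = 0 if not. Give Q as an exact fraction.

CN(III) from CN(II)=46: (23·46)/(10 + 0.13·46) = 52900/799 ≈ 66.208
Max retention: S = 1000/(52900/799) − 10 = 2700/529 in (≈ 5.104 in)
Initial abstraction Ia = S/5 = (2700/529)/5 = 540/529 ≈ 1.021 in
Since P=7.080 > Ia=1.021: effective rainfall P−Ia = 80133/13225 in
Q: (80133/13225)² ÷ (147633/13225) = 2140432563/650815475 in (≈ 3.289 in)

Q = 2140432563/650815475 in ≈ 3.289 in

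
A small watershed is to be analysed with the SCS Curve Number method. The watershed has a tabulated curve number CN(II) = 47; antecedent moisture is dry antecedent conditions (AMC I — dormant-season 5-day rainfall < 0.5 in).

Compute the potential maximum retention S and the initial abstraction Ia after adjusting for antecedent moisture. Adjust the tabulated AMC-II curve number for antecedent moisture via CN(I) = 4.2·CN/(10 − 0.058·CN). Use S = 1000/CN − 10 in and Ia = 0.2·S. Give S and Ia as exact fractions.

Adjust CN=47 to AMC I: 4.2·47/(10 − 0.058·47) → (987/5) ÷ (3637/500) = 98700/3637 ≈ 27.138
Max retention: S = 1000/(98700/3637) − 10 = 26500/987 in (≈ 26.849 in)
Initial abstraction Ia = S/5 = (26500/987)/5 = 5300/987 ≈ 5.370 in

S = 26500/987 in ≈ 26.849 in; Ia = 5300/987 in ≈ 5.370 in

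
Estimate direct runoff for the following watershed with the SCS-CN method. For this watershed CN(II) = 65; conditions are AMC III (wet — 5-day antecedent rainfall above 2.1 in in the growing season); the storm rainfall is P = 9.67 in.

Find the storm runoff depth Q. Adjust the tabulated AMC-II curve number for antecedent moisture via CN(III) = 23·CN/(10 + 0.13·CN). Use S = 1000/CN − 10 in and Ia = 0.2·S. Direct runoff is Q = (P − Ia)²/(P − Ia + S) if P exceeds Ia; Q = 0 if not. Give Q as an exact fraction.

CN(III) from CN(II)=65: (23·65)/(10 + 0.13·65) = 29900/369 ≈ 81.030
Retention S: 1000/CN − 10 with CN=81.030 → S = 700/299 ≈ 2.341 in
Ia = 0.2·(700/299) = 140/299 in ≈ 0.468 in
Since P=9.670 > Ia=0.468: effective rainfall P−Ia = 275133/29900 in
Runoff Q = (P−Ia)²/(P−Ia+S) = (9.202)²/(9.202+2.341) = 75698167689/10319476700 ≈ 7.335 in

Q = 75698167689/10319476700 in ≈ 7.335 in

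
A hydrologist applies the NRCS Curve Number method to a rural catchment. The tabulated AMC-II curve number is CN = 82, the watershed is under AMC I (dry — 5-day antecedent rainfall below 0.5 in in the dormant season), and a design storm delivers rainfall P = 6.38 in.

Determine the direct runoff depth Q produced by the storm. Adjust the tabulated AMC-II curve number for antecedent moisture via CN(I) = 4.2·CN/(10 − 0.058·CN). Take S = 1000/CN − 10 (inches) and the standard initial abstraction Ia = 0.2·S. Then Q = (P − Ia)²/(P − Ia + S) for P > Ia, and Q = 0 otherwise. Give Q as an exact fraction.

Dry (AMC I): CN(I) = 4.2·82/(10 − 0.058·82) = (1722/5)/(1311/250) = 28700/437 ≈ 65.675
S = 1000/(28700/437) − 10 = 1500/287 in ≈ 5.226 in
Initial abstraction Ia = S/5 = (1500/287)/5 = 300/287 ≈ 1.045 in
Excess rainfall: 6.380 − 1.045 = 5.335 in; P > Ia so Q > 0
Q = (76553/14350)²/((76553/14350) + 1500/287) = (5860361809/205922500)/(151553/14350) = 5860361809/2174785550 in ≈ 2.695 in

Q = 5860361809/2174785550 in ≈ 2.695 in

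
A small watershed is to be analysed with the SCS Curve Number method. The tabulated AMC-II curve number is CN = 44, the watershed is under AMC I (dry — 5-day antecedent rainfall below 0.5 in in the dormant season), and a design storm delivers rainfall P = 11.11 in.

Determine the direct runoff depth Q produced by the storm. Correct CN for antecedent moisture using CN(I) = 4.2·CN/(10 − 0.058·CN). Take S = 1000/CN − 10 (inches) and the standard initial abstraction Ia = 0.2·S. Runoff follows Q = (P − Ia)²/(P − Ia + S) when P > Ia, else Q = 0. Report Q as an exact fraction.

Dry (AMC I): CN(I) = 4.2·44/(10 − 0.058·44) = (924/5)/(931/125) = 3300/133 ≈ 24.812
S = 1000/(3300/133) − 10 = 1000/33 in ≈ 30.303 in
Ia = 0.2·(1000/33) = 200/33 in ≈ 6.061 in
P − Ia = 11.110 − 6.061 = 16663/3300 ≈ 5.049 in (> 0, runoff occurs)
Runoff Q = (P−Ia)²/(P−Ia+S) = (5.049)²/(5.049+30.303) = 277655569/384987900 ≈ 0.721 in

Q = 277655569/384987900 in ≈ 0.721 in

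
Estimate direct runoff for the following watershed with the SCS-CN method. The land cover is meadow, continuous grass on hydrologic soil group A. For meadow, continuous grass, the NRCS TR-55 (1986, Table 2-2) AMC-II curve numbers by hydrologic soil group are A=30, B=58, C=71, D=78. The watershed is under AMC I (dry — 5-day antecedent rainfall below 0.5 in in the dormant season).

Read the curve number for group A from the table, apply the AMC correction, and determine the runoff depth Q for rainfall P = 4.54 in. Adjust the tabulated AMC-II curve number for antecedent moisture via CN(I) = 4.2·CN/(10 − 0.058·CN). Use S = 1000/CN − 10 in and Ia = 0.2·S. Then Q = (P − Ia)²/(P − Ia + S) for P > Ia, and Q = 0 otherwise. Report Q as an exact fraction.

Q = 0 in ≈ 0.000 in

NRCS table: meadow, continuous grass, soil group A → CN(II) = 30
Adjust CN=30 to AMC I: 4.2·30/(10 − 0.058·30) → 126 ÷ (413/50) = 900/59 ≈ 15.254
Retention S: 1000/CN − 10 with CN=15.254 → S = 500/9 ≈ 55.556 in
Ia = 0.2·(500/9) = 100/9 in ≈ 11.111 in
P = 4.540 ≤ Ia = 11.111 in: entire storm abstracted, Q = 0.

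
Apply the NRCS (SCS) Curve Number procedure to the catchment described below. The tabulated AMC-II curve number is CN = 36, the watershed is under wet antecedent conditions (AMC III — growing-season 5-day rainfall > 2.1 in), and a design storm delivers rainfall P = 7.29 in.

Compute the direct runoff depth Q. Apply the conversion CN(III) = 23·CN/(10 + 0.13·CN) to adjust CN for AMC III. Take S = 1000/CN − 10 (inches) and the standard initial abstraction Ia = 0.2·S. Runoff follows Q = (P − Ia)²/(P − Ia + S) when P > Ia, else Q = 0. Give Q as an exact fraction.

CN(III) from CN(II)=36: (23·36)/(10 + 0.13·36) = 20700/367 ≈ 56.403
Retention S: 1000/CN − 10 with CN=56.403 → S = 1600/207 ≈ 7.729 in
Ia = 0.2S: 0.2·7.729 = 1.546 in (exactly 320/207)
Since P=7.290 > Ia=1.546: effective rainfall P−Ia = 118903/20700 in
Runoff Q = (P−Ia)²/(P−Ia+S) = (5.744)²/(5.744+7.729) = 14137923409/5773292100 ≈ 2.449 in

Q = 14137923409/5773292100 in ≈ 2.449 in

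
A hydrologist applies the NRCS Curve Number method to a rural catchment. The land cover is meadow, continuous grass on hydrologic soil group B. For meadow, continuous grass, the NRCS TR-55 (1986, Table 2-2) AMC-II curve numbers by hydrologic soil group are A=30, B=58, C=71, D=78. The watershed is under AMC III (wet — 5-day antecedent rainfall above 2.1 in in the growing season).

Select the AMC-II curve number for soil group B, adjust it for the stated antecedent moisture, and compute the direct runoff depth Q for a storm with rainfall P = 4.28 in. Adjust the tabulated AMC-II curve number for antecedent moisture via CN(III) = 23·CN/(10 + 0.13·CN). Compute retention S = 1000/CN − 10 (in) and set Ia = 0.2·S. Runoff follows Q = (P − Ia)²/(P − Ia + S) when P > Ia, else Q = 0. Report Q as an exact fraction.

NRCS table: meadow, continuous grass, soil group B → CN(II) = 58
Adjust CN=58 to AMC III: 23·58/(10 + 0.13·58) → 1334 ÷ (877/50) = 66700/877 ≈ 76.055
Retention S: 1000/CN − 10 with CN=76.055 → S = 2100/667 ≈ 3.148 in
Ia = 0.2·(2100/667) = 420/667 in ≈ 0.630 in
Excess rainfall: 4.280 − 0.630 = 3.650 in; P > Ia so Q > 0
Q: (60869/16675)² ÷ (113369/16675) = 3705035161/1890428075 in (≈ 1.960 in)

Q = 3705035161/1890428075 in ≈ 1.960 in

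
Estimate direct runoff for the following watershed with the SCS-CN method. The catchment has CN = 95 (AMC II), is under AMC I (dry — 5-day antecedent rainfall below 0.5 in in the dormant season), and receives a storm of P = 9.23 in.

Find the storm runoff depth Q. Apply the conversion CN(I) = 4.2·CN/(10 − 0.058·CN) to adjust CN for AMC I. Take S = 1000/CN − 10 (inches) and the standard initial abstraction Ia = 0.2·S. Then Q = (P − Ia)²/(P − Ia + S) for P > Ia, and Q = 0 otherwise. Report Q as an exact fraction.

Q = 128362408729/16290252300 in ≈ 7.880 in

Adjust CN=95 to AMC I: 4.2·95/(10 − 0.058·95) → 399 ÷ (449/100) = 39900/449 ≈ 88.864
Max retention: S = 1000/(39900/449) − 10 = 500/399 in (≈ 1.253 in)
Initial abstraction Ia = S/5 = (500/399)/5 = 100/399 ≈ 0.251 in
P − Ia = 9.230 − 0.251 = 358277/39900 ≈ 8.979 in (> 0, runoff occurs)
Q = (358277/39900)²/((358277/39900) + 500/399) = (128362408729/1592010000)/(408277/39900) = 128362408729/16290252300 in ≈ 7.880 in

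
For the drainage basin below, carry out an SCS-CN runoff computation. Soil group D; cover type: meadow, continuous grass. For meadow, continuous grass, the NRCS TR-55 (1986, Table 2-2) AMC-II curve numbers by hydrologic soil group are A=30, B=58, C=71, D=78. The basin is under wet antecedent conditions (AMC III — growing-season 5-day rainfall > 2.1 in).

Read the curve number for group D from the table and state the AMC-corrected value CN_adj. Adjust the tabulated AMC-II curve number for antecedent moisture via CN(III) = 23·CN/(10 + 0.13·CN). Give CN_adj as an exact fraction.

NRCS table: meadow, continuous grass, soil group D → CN(II) = 78
Wet (AMC III): CN(III) = 23·78/(10 + 0.13·78) = 1794/(1007/50) = 89700/1007 ≈ 89.076

CN_adj = 89700/1007 ≈ 89.076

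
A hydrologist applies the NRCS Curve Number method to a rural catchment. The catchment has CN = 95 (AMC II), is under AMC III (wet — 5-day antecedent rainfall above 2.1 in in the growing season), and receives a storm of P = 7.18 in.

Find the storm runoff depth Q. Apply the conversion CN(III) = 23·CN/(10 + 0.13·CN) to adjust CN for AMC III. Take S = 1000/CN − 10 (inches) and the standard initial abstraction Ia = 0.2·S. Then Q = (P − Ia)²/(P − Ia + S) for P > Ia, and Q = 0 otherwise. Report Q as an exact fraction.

CN(III) from CN(II)=95: (23·95)/(10 + 0.13·95) = 43700/447 ≈ 97.763
Max retention: S = 1000/(43700/447) − 10 = 100/437 in (≈ 0.229 in)
Ia = 0.2S: 0.2·0.229 = 0.046 in (exactly 20/437)
Excess rainfall: 7.180 − 0.046 = 7.134 in; P > Ia so Q > 0
Q: (155883/21850)² ÷ (160883/21850) = 24299509689/3515293550 in (≈ 6.913 in)

Q = 24299509689/3515293550 in ≈ 6.913 in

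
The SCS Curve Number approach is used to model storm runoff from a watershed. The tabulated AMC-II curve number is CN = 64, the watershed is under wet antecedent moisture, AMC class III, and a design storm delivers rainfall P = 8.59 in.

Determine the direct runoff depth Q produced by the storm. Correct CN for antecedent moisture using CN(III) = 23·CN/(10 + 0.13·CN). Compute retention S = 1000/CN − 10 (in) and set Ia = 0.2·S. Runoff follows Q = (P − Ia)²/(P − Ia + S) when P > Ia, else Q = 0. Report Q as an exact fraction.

Q = 86787856/13947775 in ≈ 6.222 in

Adjust CN=64 to AMC III: 23·64/(10 + 0.13·64) → 1472 ÷ (458/25) = 18400/229 ≈ 80.349
Retention S: 1000/CN − 10 with CN=80.349 → S = 225/92 ≈ 2.446 in
Ia = 0.2·(225/92) = 45/92 in ≈ 0.489 in
P − Ia = 8.590 − 0.489 = 4658/575 ≈ 8.101 in (> 0, runoff occurs)
Q: (4658/575)² ÷ (24257/2300) = 86787856/13947775 in (≈ 6.222 in)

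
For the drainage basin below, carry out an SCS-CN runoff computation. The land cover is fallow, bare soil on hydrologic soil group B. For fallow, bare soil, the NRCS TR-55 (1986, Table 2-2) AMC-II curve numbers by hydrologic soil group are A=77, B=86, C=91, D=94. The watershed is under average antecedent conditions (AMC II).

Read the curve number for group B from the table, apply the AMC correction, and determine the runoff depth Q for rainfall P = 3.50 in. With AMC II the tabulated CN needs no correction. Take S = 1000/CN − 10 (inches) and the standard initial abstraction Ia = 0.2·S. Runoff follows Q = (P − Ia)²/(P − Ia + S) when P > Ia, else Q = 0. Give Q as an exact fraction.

NRCS table: fallow, bare soil, soil group B → CN(II) = 86
CN(II) = 86; AMC II needs no correction.
Retention S: 1000/CN − 10 with CN=86.000 → S = 70/43 ≈ 1.628 in
Initial abstraction Ia = S/5 = (70/43)/5 = 14/43 ≈ 0.326 in
Excess rainfall: 3.500 − 0.326 = 3.174 in; P > Ia so Q > 0
Q: (273/86)² ÷ (413/86) = 10647/5074 in (≈ 2.098 in)

Q = 10647/5074 in ≈ 2.098 in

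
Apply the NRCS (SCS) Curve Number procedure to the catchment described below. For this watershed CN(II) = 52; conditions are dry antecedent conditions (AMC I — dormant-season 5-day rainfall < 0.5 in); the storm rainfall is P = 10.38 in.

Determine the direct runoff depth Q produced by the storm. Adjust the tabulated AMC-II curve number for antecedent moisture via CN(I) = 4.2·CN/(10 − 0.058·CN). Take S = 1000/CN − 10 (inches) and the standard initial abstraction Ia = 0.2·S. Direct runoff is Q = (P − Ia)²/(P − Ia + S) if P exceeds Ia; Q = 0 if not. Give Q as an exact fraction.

Adjust CN=52 to AMC I: 4.2·52/(10 − 0.058·52) → (1092/5) ÷ (873/125) = 9100/291 ≈ 31.271
Max retention: S = 1000/(9100/291) − 10 = 2000/91 in (≈ 21.978 in)
Ia = 0.2S: 0.2·21.978 = 4.396 in (exactly 400/91)
Since P=10.380 > Ia=4.396: effective rainfall P−Ia = 27229/4550 in
Runoff Q = (P−Ia)²/(P−Ia+S) = (5.984)²/(5.984+21.978) = 741418441/578891950 ≈ 1.281 in

Q = 741418441/578891950 in ≈ 1.281 in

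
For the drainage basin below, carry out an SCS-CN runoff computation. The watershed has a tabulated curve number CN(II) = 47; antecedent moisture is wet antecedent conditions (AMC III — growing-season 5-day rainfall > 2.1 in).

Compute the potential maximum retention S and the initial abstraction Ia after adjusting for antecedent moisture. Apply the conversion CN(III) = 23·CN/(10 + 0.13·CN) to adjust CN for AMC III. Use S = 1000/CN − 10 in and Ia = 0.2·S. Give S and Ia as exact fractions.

CN(III) from CN(II)=47: (23·47)/(10 + 0.13·47) = 108100/1611 ≈ 67.101
Retention S: 1000/CN − 10 with CN=67.101 → S = 5300/1081 ≈ 4.903 in
Ia = 0.2·(5300/1081) = 1060/1081 in ≈ 0.981 in

S = 5300/1081 in ≈ 4.903 in; Ia = 1060/1081 in ≈ 0.981 in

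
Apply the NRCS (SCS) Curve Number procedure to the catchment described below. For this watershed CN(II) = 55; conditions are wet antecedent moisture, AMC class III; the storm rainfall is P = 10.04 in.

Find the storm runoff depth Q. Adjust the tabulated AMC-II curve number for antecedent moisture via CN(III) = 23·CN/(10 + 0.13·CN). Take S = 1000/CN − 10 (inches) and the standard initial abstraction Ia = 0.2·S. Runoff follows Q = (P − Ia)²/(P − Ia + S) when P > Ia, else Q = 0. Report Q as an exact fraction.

Q = 3481354009/515506475 in ≈ 6.753 in

Wet (AMC III): CN(III) = 23·55/(10 + 0.13·55) = 1265/(343/20) = 25300/343 ≈ 73.761
S = 1000/(25300/343) − 10 = 900/253 in ≈ 3.557 in
Initial abstraction Ia = S/5 = (900/253)/5 = 180/253 ≈ 0.711 in
Excess rainfall: 10.040 − 0.711 = 9.329 in; P > Ia so Q > 0
Runoff Q = (P−Ia)²/(P−Ia+S) = (9.329)²/(9.329+3.557) = 3481354009/515506475 ≈ 6.753 in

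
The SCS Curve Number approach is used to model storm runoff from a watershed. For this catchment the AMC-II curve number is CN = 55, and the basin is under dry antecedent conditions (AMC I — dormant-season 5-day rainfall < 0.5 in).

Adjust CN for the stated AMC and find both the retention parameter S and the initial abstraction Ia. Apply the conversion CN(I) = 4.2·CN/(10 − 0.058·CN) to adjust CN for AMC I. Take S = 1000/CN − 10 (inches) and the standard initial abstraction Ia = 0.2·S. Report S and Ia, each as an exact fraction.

S = 1500/77 in ≈ 19.481 in; Ia = 300/77 in ≈ 3.896 in

Dry (AMC I): CN(I) = 4.2·55/(10 − 0.058·55) = 231/(681/100) = 7700/227 ≈ 33.921
Max retention: S = 1000/(7700/227) − 10 = 1500/77 in (≈ 19.481 in)
Ia = 0.2·(1500/77) = 300/77 in ≈ 3.896 in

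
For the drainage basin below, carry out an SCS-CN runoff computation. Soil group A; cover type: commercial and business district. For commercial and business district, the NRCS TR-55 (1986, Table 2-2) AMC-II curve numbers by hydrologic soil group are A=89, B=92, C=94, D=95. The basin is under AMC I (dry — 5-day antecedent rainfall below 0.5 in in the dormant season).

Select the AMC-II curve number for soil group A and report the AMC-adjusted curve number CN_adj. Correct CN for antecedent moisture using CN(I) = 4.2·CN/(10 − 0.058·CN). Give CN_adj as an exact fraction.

NRCS table: commercial and business district, soil group A → CN(II) = 89
Dry (AMC I): CN(I) = 4.2·89/(10 − 0.058·89) = (1869/5)/(2419/500) = 186900/2419 ≈ 77.263

CN_adj = 186900/2419 ≈ 77.263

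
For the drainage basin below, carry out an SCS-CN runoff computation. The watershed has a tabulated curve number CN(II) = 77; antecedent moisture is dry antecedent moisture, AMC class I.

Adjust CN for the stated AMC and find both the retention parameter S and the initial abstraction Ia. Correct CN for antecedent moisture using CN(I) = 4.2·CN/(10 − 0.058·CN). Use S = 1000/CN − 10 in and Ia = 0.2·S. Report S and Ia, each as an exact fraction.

Dry (AMC I): CN(I) = 4.2·77/(10 − 0.058·77) = (1617/5)/(2767/500) = 161700/2767 ≈ 58.439
Retention S: 1000/CN − 10 with CN=58.439 → S = 11500/1617 ≈ 7.112 in
Initial abstraction Ia = S/5 = (11500/1617)/5 = 2300/1617 ≈ 1.422 in

S = 11500/1617 in ≈ 7.112 in; Ia = 2300/1617 in ≈ 1.422 in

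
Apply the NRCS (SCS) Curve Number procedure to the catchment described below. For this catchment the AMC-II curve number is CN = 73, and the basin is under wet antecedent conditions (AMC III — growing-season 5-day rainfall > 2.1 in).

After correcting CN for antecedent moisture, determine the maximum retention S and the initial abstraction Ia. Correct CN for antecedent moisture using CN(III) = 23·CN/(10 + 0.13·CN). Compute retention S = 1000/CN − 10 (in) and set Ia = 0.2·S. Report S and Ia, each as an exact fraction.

Adjust CN=73 to AMC III: 23·73/(10 + 0.13·73) → 1679 ÷ (1949/100) = 167900/1949 ≈ 86.147
Max retention: S = 1000/(167900/1949) − 10 = 2700/1679 in (≈ 1.608 in)
Ia = 0.2·(2700/1679) = 540/1679 in ≈ 0.322 in

S = 2700/1679 in ≈ 1.608 in; Ia = 540/1679 in ≈ 0.322 in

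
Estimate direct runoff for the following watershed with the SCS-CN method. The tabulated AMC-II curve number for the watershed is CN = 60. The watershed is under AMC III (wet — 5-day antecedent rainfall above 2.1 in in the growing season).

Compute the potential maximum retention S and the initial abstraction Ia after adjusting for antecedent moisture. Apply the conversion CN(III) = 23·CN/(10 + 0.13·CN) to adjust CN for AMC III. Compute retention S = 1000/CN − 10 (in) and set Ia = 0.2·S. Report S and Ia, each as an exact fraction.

S = 200/69 in ≈ 2.899 in; Ia = 40/69 in ≈ 0.580 in

Adjust CN=60 to AMC III: 23·60/(10 + 0.13·60) → 1380 ÷ (89/5) = 6900/89 ≈ 77.528
S = 1000/(6900/89) − 10 = 200/69 in ≈ 2.899 in
Ia = 0.2·(200/69) = 40/69 in ≈ 0.580 in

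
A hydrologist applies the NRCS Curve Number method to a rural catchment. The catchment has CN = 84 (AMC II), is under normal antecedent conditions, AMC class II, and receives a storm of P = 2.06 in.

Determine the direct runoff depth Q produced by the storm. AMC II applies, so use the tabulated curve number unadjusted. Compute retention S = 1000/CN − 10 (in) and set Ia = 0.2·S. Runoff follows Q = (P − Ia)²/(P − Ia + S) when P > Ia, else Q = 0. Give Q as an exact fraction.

CN(II) = 84; AMC II needs no correction.
Retention S: 1000/CN − 10 with CN=84.000 → S = 40/21 ≈ 1.905 in
Initial abstraction Ia = S/5 = (40/21)/5 = 8/21 ≈ 0.381 in
Since P=2.060 > Ia=0.381: effective rainfall P−Ia = 1763/1050 in
Q: (1763/1050)² ÷ (3763/1050) = 3108169/3951150 in (≈ 0.787 in)

Q = 3108169/3951150 in ≈ 0.787 in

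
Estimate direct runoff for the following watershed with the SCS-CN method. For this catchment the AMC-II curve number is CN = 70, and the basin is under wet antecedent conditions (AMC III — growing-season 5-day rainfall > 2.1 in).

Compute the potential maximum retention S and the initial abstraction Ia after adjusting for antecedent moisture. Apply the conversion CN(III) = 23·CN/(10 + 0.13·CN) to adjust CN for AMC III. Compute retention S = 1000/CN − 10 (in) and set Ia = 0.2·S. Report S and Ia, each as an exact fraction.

CN(III) from CN(II)=70: (23·70)/(10 + 0.13·70) = 16100/191 ≈ 84.293
Max retention: S = 1000/(16100/191) − 10 = 300/161 in (≈ 1.863 in)
Initial abstraction Ia = S/5 = (300/161)/5 = 60/161 ≈ 0.373 in

S = 300/161 in ≈ 1.863 in; Ia = 60/161 in ≈ 0.373 in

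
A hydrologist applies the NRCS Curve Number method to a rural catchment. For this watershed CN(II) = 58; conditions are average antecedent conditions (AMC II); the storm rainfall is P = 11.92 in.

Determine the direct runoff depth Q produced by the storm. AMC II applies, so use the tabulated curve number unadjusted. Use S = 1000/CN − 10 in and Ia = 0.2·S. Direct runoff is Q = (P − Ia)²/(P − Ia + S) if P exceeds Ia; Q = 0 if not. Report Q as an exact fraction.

Q = 28819232/4655225 in ≈ 6.191 in

Average conditions: CN = 58 (no AMC adjustment).
Retention S: 1000/CN − 10 with CN=58.000 → S = 210/29 ≈ 7.241 in
Ia = 0.2·(210/29) = 42/29 in ≈ 1.448 in
Excess rainfall: 11.920 − 1.448 = 10.472 in; P > Ia so Q > 0
Q: (7592/725)² ÷ (12842/725) = 28819232/4655225 in (≈ 6.191 in)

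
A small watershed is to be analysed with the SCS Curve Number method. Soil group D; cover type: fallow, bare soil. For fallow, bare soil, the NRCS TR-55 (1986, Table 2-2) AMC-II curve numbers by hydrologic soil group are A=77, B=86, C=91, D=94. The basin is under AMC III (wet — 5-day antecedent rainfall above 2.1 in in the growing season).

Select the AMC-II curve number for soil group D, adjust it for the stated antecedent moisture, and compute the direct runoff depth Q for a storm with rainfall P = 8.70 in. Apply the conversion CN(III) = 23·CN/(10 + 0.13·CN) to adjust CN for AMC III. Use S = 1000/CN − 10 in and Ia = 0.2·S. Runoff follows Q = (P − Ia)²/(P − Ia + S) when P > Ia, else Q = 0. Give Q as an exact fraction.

Q = 2910780603/347530690 in ≈ 8.376 in

NRCS table: fallow, bare soil, soil group D → CN(II) = 94
Wet (AMC III): CN(III) = 23·94/(10 + 0.13·94) = 2162/(1111/50) = 108100/1111 ≈ 97.300
Max retention: S = 1000/(108100/1111) − 10 = 300/1081 in (≈ 0.278 in)
Ia = 0.2S: 0.2·0.278 = 0.056 in (exactly 60/1081)
P − Ia = 8.700 − 0.056 = 93447/10810 ≈ 8.644 in (> 0, runoff occurs)
Runoff Q = (P−Ia)²/(P−Ia+S) = (8.644)²/(8.644+0.278) = 2910780603/347530690 ≈ 8.376 in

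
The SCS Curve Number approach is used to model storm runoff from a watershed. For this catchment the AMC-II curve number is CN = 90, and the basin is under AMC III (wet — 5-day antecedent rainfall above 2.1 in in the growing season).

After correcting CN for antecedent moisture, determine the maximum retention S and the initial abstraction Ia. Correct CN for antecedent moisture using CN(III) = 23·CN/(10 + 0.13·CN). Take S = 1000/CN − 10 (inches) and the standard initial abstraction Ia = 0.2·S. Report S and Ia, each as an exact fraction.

S = 100/207 in ≈ 0.483 in; Ia = 20/207 in ≈ 0.097 in

CN(III) from CN(II)=90: (23·90)/(10 + 0.13·90) = 20700/217 ≈ 95.392
Retention S: 1000/CN − 10 with CN=95.392 → S = 100/207 ≈ 0.483 in
Ia = 0.2·(100/207) = 20/207 in ≈ 0.097 in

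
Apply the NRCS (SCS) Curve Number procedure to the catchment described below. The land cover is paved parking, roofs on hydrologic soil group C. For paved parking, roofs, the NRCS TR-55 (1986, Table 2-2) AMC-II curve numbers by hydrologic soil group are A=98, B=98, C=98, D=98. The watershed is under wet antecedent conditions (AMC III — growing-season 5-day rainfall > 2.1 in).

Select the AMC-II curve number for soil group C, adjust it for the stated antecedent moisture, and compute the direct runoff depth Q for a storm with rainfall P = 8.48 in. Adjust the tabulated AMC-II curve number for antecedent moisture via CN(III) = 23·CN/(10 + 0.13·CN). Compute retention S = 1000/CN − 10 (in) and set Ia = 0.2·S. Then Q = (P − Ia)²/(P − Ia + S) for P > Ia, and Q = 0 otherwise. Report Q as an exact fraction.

NRCS table: paved parking, roofs, soil group C → CN(II) = 98
CN(III) from CN(II)=98: (23·98)/(10 + 0.13·98) = 112700/1137 ≈ 99.120
S = 1000/(112700/1137) − 10 = 100/1127 in ≈ 0.089 in
Ia = 0.2·(100/1127) = 20/1127 in ≈ 0.018 in
Excess rainfall: 8.480 − 0.018 = 8.462 in; P > Ia so Q > 0
Q: (238424/28175)² ÷ (240924/28175) = 14211500944/1697008425 in (≈ 8.374 in)

Q = 14211500944/1697008425 in ≈ 8.374 in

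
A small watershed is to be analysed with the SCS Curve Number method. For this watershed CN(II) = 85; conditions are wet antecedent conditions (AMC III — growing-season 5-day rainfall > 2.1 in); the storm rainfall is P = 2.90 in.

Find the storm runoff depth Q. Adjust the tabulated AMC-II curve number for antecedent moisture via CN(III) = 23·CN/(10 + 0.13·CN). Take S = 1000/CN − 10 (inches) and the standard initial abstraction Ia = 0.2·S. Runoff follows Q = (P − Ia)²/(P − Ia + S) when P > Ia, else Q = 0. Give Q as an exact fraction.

CN(III) from CN(II)=85: (23·85)/(10 + 0.13·85) = 39100/421 ≈ 92.874
S = 1000/(39100/421) − 10 = 300/391 in ≈ 0.767 in
Ia = 0.2S: 0.2·0.767 = 0.153 in (exactly 60/391)
Excess rainfall: 2.900 − 0.153 = 2.747 in; P > Ia so Q > 0
Q: (10739/3910)² ÷ (13739/3910) = 115326121/53719490 in (≈ 2.147 in)

Q = 115326121/53719490 in ≈ 2.147 in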